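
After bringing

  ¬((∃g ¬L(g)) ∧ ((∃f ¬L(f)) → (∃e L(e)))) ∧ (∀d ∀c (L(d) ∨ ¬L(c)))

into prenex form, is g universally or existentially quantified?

universal

First replace A → B with ¬A ∨ B.
  ¬((∃g ¬L(g)) ∧ (¬(∃f ¬L(f)) ∨ (∃e L(e)))) ∧ (∀d ∀c (L(d) ∨ ¬L(c)))
Push ¬ through the quantifiers and connectives to reach negation normal form:
  ((∀g L(g)) ∨ (∃f ¬L(f)) ∧ (∀e ¬L(e))) ∧ (∀d ∀c (L(d) ∨ ¬L(c)))
Finally move all quantifiers to the prefix:
  ∀g ∃f ∀e ∀d ∀c ((L(g) ∨ ¬L(f) ∧ ¬L(e)) ∧ (L(d) ∨ ¬L(c)))
The quantifier ∃g sits under an odd number of negations (counting the antecedent side of each →), so it flips to ∀g.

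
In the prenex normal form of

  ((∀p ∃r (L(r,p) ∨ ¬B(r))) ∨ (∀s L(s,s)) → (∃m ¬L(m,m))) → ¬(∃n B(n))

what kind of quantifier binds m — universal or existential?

First replace A → B with ¬A ∨ B.
  ¬(¬((∀p ∃r (L(r,p) ∨ ¬B(r))) ∨ (∀s L(s,s))) ∨ (∃m ¬L(m,m))) ∨ ¬(∃n B(n))
Move each ¬ inward, flipping quantifiers it crosses:
  ((∀p ∃r (L(r,p) ∨ ¬B(r))) ∨ (∀s L(s,s))) ∧ (∀m L(m,m)) ∨ (∀n ¬B(n))
All bound variables are already distinct, so no renaming is needed.
Finally move all quantifiers to the prefix:
  ∀p ∃r ∀s ∀m ∀n ((L(r,p) ∨ ¬B(r) ∨ L(s,s)) ∧ L(m,m) ∨ ¬B(n))
The quantifier ∃m sits under an odd number of negations (counting the antecedent side of each →), so it flips to ∀m.

universal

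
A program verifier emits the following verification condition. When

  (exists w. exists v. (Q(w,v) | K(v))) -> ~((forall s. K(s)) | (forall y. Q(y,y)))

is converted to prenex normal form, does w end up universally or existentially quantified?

universal

Eliminate → and ↔ using ¬ and ∨.
  ~(exists w. exists v. (Q(w,v) | K(v))) | ~((forall s. K(s)) | (forall y. Q(y,y)))
Drive negations inward (¬∀x A ≡ ∃x ¬A, ¬∃x A ≡ ∀x ¬A, De Morgan for ∧/∨):
  (forall w. forall v. (~Q(w,v) & ~K(v))) | (exists s. ~K(s)) & (exists y. ~Q(y,y))
Pull the quantifiers to the front (each side's bound variable is not free in the other side):
  forall w. forall v. exists s. exists y. (~Q(w,v) & ~K(v) | ~K(s) & ~Q(y,y))
The quantifier exists w sits under an odd number of negations (counting the antecedent side of each →), so it flips to forall w.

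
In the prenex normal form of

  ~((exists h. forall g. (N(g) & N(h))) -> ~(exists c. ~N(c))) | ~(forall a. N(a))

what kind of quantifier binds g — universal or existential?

First replace A → B with ¬A ∨ B.
  ~(~(exists h. forall g. (N(g) & N(h))) | ~(exists c. ~N(c))) | ~(forall a. N(a))
Push ¬ through the quantifiers and connectives to reach negation normal form:
  (exists h. forall g. (N(g) & N(h))) & (exists c. ~N(c)) | (exists a. ~N(a))
All bound variables are already distinct, so no renaming is needed.
Finally move all quantifiers to the prefix:
  exists h. forall g. exists c. exists a. (N(g) & N(h) & ~N(c) | ~N(a))
The quantifier forall g sits under an even number of negations (counting the antecedent side of each →), so it remains universal.

universal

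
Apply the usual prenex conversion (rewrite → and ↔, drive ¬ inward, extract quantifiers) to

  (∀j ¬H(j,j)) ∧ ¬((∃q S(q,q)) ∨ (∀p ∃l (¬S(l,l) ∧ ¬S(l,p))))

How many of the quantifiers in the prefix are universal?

3

Drive negations inward (¬∀x A ≡ ∃x ¬A, ¬∃x A ≡ ∀x ¬A, De Morgan for ∧/∨):
  (∀j ¬H(j,j)) ∧ (∀q ¬S(q,q)) ∧ (∃p ∀l (S(l,l) ∨ S(l,p)))
Pull the quantifiers to the front (each side's bound variable is not free in the other side):
  ∀j ∀q ∃p ∀l (¬H(j,j) ∧ ¬S(q,q) ∧ (S(l,l) ∨ S(l,p)))
The prefix is ∀j ∀q ∃p ∀l: 3 universal, 1 existential.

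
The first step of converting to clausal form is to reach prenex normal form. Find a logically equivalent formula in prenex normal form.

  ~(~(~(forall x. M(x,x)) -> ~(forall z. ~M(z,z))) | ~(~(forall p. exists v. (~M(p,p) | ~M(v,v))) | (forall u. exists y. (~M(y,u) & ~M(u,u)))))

forall x. exists z. exists p. forall v. forall u. exists y. ((M(x,x) | M(z,z)) & (M(p,p) & M(v,v) | ~M(y,u) & ~M(u,u)))

First replace A → B with ¬A ∨ B.
  ~(~(~~(forall x. M(x,x)) | ~(forall z. ~M(z,z))) | ~(~(forall p. exists v. (~M(p,p) | ~M(v,v))) | (forall u. exists y. (~M(y,u) & ~M(u,u)))))
Move each ¬ inward, flipping quantifiers it crosses:
  ((forall x. M(x,x)) | (exists z. M(z,z))) & ((exists p. forall v. (M(p,p) & M(v,v))) | (forall u. exists y. (~M(y,u) & ~M(u,u))))
All bound variables are already distinct, so no renaming is needed.
Pull the quantifiers to the front (each side's bound variable is not free in the other side):
  forall x. exists z. exists p. forall v. forall u. exists y. ((M(x,x) | M(z,z)) & (M(p,p) & M(v,v) | ~M(y,u) & ~M(u,u)))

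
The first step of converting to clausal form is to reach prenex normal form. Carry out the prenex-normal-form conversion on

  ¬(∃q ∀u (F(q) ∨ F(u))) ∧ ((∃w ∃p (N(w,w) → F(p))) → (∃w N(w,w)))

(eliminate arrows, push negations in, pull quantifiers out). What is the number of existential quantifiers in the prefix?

Eliminate → and ↔ using ¬ and ∨.
  ¬(∃q ∀u (F(q) ∨ F(u))) ∧ (¬(∃w ∃p (¬N(w,w) ∨ F(p))) ∨ (∃w N(w,w)))
Drive negations inward (¬∀x A ≡ ∃x ¬A, ¬∃x A ≡ ∀x ¬A, De Morgan for ∧/∨):
  (∀q ∃u (¬F(q) ∧ ¬F(u))) ∧ ((∀w ∀p (N(w,w) ∧ ¬F(p))) ∨ (∃w N(w,w)))
Give each quantifier a distinct variable: w↦y.
  (∀q ∃u (¬F(q) ∧ ¬F(u))) ∧ ((∀w ∀p (N(w,w) ∧ ¬F(p))) ∨ (∃y N(y,y)))
Pull the quantifiers to the front (each side's bound variable is not free in the other side):
  ∀q ∃u ∀w ∀p ∃y (¬F(q) ∧ ¬F(u) ∧ (N(w,w) ∧ ¬F(p) ∨ N(y,y)))
The prefix is ∀q ∃u ∀w ∀p ∃y: 3 universal, 2 existential.

2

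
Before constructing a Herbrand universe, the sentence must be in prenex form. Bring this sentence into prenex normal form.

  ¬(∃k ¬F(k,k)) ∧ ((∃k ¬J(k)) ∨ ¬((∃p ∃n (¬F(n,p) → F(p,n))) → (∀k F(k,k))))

Eliminate → and ↔ using ¬ and ∨.
  ¬(∃k ¬F(k,k)) ∧ ((∃k ¬J(k)) ∨ ¬(¬(∃p ∃n (¬¬F(n,p) ∨ F(p,n))) ∨ (∀k F(k,k))))
Drive negations inward (¬∀x A ≡ ∃x ¬A, ¬∃x A ≡ ∀x ¬A, De Morgan for ∧/∨):
  (∀k F(k,k)) ∧ ((∃k ¬J(k)) ∨ (∃p ∃n (F(n,p) ∨ F(p,n))) ∧ (∃k ¬F(k,k)))
Standardize variables apart so no two quantifiers bind the same name: k↦x, k↦w1.
  (∀k F(k,k)) ∧ ((∃x ¬J(x)) ∨ (∃p ∃n (F(n,p) ∨ F(p,n))) ∧ (∃w1 ¬F(w1,w1)))
Pull the quantifiers to the front (each side's bound variable is not free in the other side):
  ∀k ∃x ∃p ∃n ∃w1 (F(k,k) ∧ (¬J(x) ∨ (F(n,p) ∨ F(p,n)) ∧ ¬F(w1,w1)))

∀k ∃x ∃p ∃n ∃w1 (F(k,k) ∧ (¬J(x) ∨ (F(n,p) ∨ F(p,n)) ∧ ¬F(w1,w1)))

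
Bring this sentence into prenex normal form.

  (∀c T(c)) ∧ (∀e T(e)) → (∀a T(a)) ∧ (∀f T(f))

Eliminate → and ↔ using ¬ and ∨.
  ¬((∀c T(c)) ∧ (∀e T(e))) ∨ (∀a T(a)) ∧ (∀f T(f))
Drive negations inward (¬∀x A ≡ ∃x ¬A, ¬∃x A ≡ ∀x ¬A, De Morgan for ∧/∨):
  (∃c ¬T(c)) ∨ (∃e ¬T(e)) ∨ (∀a T(a)) ∧ (∀f T(f))
Extract every quantifier outward, since the variables are now distinct and don't occur free across branches:
  ∃c ∃e ∀a ∀f (¬T(c) ∨ ¬T(e) ∨ T(a) ∧ T(f))

∃c ∃e ∀a ∀f (¬T(c) ∨ ¬T(e) ∨ T(a) ∧ T(f))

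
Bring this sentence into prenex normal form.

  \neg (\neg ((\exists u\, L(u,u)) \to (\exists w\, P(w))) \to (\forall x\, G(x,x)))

\exists u\, \forall w\, \exists x\, (L(u,u) \land \neg P(w) \land \neg G(x,x))

First replace A → B with ¬A ∨ B.
  \neg (\neg \neg (\neg (\exists u\, L(u,u)) \lor (\exists w\, P(w))) \lor (\forall x\, G(x,x)))
Push ¬ through the quantifiers and connectives to reach negation normal form:
  (\exists u\, L(u,u)) \land (\forall w\, \neg P(w)) \land (\exists x\, \neg G(x,x))
All bound variables are already distinct, so no renaming is needed.
Finally move all quantifiers to the prefix:
  \exists u\, \forall w\, \exists x\, (L(u,u) \land \neg P(w) \land \neg G(x,x))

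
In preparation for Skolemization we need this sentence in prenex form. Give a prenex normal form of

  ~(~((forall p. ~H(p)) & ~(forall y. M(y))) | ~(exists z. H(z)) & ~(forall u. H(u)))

forall p. exists y. exists z. forall u. (~H(p) & ~M(y) & (H(z) | H(u)))

Move each ¬ inward, flipping quantifiers it crosses:
  (forall p. ~H(p)) & (exists y. ~M(y)) & ((exists z. H(z)) | (forall u. H(u)))
Pull the quantifiers to the front (each side's bound variable is not free in the other side):
  forall p. exists y. exists z. forall u. (~H(p) & ~M(y) & (H(z) | H(u)))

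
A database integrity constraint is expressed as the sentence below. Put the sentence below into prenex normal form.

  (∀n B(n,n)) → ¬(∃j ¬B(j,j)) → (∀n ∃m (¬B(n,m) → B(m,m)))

Rewrite implications/biconditionals: A → B as ¬A ∨ B.
  ¬(∀n B(n,n)) ∨ ¬¬(∃j ¬B(j,j)) ∨ (∀n ∃m (¬¬B(n,m) ∨ B(m,m)))
Push ¬ through the quantifiers and connectives to reach negation normal form:
  (∃n ¬B(n,n)) ∨ (∃j ¬B(j,j)) ∨ (∀n ∃m (B(n,m) ∨ B(m,m)))
Give each quantifier a distinct variable: n↦u.
  (∃n ¬B(n,n)) ∨ (∃j ¬B(j,j)) ∨ (∀u ∃m (B(u,m) ∨ B(m,m)))
Pull the quantifiers to the front (each side's bound variable is not free in the other side):
  ∃n ∃j ∀u ∃m (¬B(n,n) ∨ ¬B(j,j) ∨ B(u,m) ∨ B(m,m))

∃n ∃j ∀u ∃m (¬B(n,n) ∨ ¬B(j,j) ∨ B(u,m) ∨ B(m,m))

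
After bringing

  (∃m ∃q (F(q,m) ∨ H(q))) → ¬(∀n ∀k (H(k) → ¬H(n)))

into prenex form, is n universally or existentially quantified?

First replace A → B with ¬A ∨ B.
  ¬(∃m ∃q (F(q,m) ∨ H(q))) ∨ ¬(∀n ∀k (¬H(k) ∨ ¬H(n)))
Drive negations inward (¬∀x A ≡ ∃x ¬A, ¬∃x A ≡ ∀x ¬A, De Morgan for ∧/∨):
  (∀m ∀q (¬F(q,m) ∧ ¬H(q))) ∨ (∃n ∃k (H(k) ∧ H(n)))
Extract every quantifier outward, since the variables are now distinct and don't occur free across branches:
  ∀m ∀q ∃n ∃k (¬F(q,m) ∧ ¬H(q) ∨ H(k) ∧ H(n))
The quantifier ∀n sits under an odd number of negations (counting the antecedent side of each →), so it flips to ∃n.

existential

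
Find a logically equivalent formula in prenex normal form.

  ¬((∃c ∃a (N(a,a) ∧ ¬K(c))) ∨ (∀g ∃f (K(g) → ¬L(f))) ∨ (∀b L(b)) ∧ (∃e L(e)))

∀c ∀a ∃g ∀f ∃b ∀e ((¬N(a,a) ∨ K(c)) ∧ K(g) ∧ L(f) ∧ (¬L(b) ∨ ¬L(e)))

Eliminate → and ↔ using ¬ and ∨.
  ¬((∃c ∃a (N(a,a) ∧ ¬K(c))) ∨ (∀g ∃f (¬K(g) ∨ ¬L(f))) ∨ (∀b L(b)) ∧ (∃e L(e)))
Push ¬ through the quantifiers and connectives to reach negation normal form:
  (∀c ∀a (¬N(a,a) ∨ K(c))) ∧ (∃g ∀f (K(g) ∧ L(f))) ∧ ((∃b ¬L(b)) ∨ (∀e ¬L(e)))
Finally move all quantifiers to the prefix:
  ∀c ∀a ∃g ∀f ∃b ∀e ((¬N(a,a) ∨ K(c)) ∧ K(g) ∧ L(f) ∧ (¬L(b) ∨ ¬L(e)))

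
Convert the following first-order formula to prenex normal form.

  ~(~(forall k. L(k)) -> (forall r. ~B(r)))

exists k. exists r. (~L(k) & B(r))

Rewrite implications/biconditionals: A → B as ¬A ∨ B.
  ~(~~(forall k. L(k)) | (forall r. ~B(r)))
Move each ¬ inward, flipping quantifiers it crosses:
  (exists k. ~L(k)) & (exists r. B(r))
Extract every quantifier outward, since the variables are now distinct and don't occur free across branches:
  exists k. exists r. (~L(k) & B(r))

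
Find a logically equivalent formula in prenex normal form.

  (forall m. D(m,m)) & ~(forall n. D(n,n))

Drive negations inward (¬∀x A ≡ ∃x ¬A, ¬∃x A ≡ ∀x ¬A, De Morgan for ∧/∨):
  (forall m. D(m,m)) & (exists n. ~D(n,n))
Finally move all quantifiers to the prefix:
  forall m. exists n. (D(m,m) & ~D(n,n))

forall m. exists n. (D(m,m) & ~D(n,n))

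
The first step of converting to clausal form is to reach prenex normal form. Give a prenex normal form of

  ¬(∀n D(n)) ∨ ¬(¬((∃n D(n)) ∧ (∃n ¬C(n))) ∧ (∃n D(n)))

∃n ∃x1 ∃q ∀x (¬D(n) ∨ D(x1) ∧ ¬C(q) ∨ ¬D(x))

Drive negations inward (¬∀x A ≡ ∃x ¬A, ¬∃x A ≡ ∀x ¬A, De Morgan for ∧/∨):
  (∃n ¬D(n)) ∨ (∃n D(n)) ∧ (∃n ¬C(n)) ∨ (∀n ¬D(n))
Give each quantifier a distinct variable: n↦x1, n↦q, n↦x.
  (∃n ¬D(n)) ∨ (∃x1 D(x1)) ∧ (∃q ¬C(q)) ∨ (∀x ¬D(x))
Finally move all quantifiers to the prefix:
  ∃n ∃x1 ∃q ∀x (¬D(n) ∨ D(x1) ∧ ¬C(q) ∨ ¬D(x))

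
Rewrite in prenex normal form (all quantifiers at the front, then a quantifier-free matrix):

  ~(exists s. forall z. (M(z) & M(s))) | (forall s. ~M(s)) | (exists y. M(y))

forall s. exists z. forall x. exists y. (~M(z) | ~M(s) | ~M(x) | M(y))

Push ¬ through the quantifiers and connectives to reach negation normal form:
  (forall s. exists z. (~M(z) | ~M(s))) | (forall s. ~M(s)) | (exists y. M(y))
Give each quantifier a distinct variable: s↦x.
  (forall s. exists z. (~M(z) | ~M(s))) | (forall x. ~M(x)) | (exists y. M(y))
Pull the quantifiers to the front (each side's bound variable is not free in the other side):
  forall s. exists z. forall x. exists y. (~M(z) | ~M(s) | ~M(x) | M(y))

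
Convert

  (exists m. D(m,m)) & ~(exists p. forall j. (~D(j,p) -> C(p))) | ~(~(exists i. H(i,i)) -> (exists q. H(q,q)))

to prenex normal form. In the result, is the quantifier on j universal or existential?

existential

Rewrite implications/biconditionals: A → B as ¬A ∨ B.
  (exists m. D(m,m)) & ~(exists p. forall j. (~~D(j,p) | C(p))) | ~(~~(exists i. H(i,i)) | (exists q. H(q,q)))
Push ¬ through the quantifiers and connectives to reach negation normal form:
  (exists m. D(m,m)) & (forall p. exists j. (~D(j,p) & ~C(p))) | (forall i. ~H(i,i)) & (forall q. ~H(q,q))
All bound variables are already distinct, so no renaming is needed.
Extract every quantifier outward, since the variables are now distinct and don't occur free across branches:
  exists m. forall p. exists j. forall i. forall q. (D(m,m) & ~D(j,p) & ~C(p) | ~H(i,i) & ~H(q,q))
The quantifier forall j sits under an odd number of negations (counting the antecedent side of each →), so it flips to exists j.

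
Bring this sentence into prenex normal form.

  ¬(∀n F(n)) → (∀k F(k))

Eliminate → and ↔ using ¬ and ∨.
  ¬¬(∀n F(n)) ∨ (∀k F(k))
Drive negations inward (¬∀x A ≡ ∃x ¬A, ¬∃x A ≡ ∀x ¬A, De Morgan for ∧/∨):
  (∀n F(n)) ∨ (∀k F(k))
All bound variables are already distinct, so no renaming is needed.
Pull the quantifiers to the front (each side's bound variable is not free in the other side):
  ∀n ∀k (F(n) ∨ F(k))

∀n ∀k (F(n) ∨ F(k))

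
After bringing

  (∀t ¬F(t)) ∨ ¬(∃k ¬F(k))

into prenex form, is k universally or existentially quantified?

Drive negations inward (¬∀x A ≡ ∃x ¬A, ¬∃x A ≡ ∀x ¬A, De Morgan for ∧/∨):
  (∀t ¬F(t)) ∨ (∀k F(k))
Extract every quantifier outward, since the variables are now distinct and don't occur free across branches:
  ∀t ∀k (¬F(t) ∨ F(k))
The quantifier ∃k sits under an odd number of negations, so it flips to ∀k.

universal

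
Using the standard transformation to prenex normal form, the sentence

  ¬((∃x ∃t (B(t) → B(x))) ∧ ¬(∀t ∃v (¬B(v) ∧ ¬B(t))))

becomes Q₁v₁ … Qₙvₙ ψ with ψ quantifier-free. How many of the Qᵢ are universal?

3

Eliminate → and ↔ using ¬ and ∨.
  ¬((∃x ∃t (¬B(t) ∨ B(x))) ∧ ¬(∀t ∃v (¬B(v) ∧ ¬B(t))))
Drive negations inward (¬∀x A ≡ ∃x ¬A, ¬∃x A ≡ ∀x ¬A, De Morgan for ∧/∨):
  (∀x ∀t (B(t) ∧ ¬B(x))) ∨ (∀t ∃v (¬B(v) ∧ ¬B(t)))
Standardize variables apart so no two quantifiers bind the same name: t↦p.
  (∀x ∀t (B(t) ∧ ¬B(x))) ∨ (∀p ∃v (¬B(v) ∧ ¬B(p)))
Pull the quantifiers to the front (each side's bound variable is not free in the other side):
  ∀x ∀t ∀p ∃v (B(t) ∧ ¬B(x) ∨ ¬B(v) ∧ ¬B(p))
The prefix is ∀x ∀t ∀p ∃v: 3 universal, 1 existential.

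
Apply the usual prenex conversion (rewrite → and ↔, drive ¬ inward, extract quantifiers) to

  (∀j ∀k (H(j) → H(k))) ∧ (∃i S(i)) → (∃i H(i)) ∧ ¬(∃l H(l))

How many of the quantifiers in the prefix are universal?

2

Eliminate → and ↔ using ¬ and ∨.
  ¬((∀j ∀k (¬H(j) ∨ H(k))) ∧ (∃i S(i))) ∨ (∃i H(i)) ∧ ¬(∃l H(l))
Push ¬ through the quantifiers and connectives to reach negation normal form:
  (∃j ∃k (H(j) ∧ ¬H(k))) ∨ (∀i ¬S(i)) ∨ (∃i H(i)) ∧ (∀l ¬H(l))
Standardize variables apart so no two quantifiers bind the same name: i↦p.
  (∃j ∃k (H(j) ∧ ¬H(k))) ∨ (∀i ¬S(i)) ∨ (∃p H(p)) ∧ (∀l ¬H(l))
Finally move all quantifiers to the prefix:
  ∃j ∃k ∀i ∃p ∀l (H(j) ∧ ¬H(k) ∨ ¬S(i) ∨ H(p) ∧ ¬H(l))
The prefix is ∃j ∃k ∀i ∃p ∀l: 2 universal, 3 existential.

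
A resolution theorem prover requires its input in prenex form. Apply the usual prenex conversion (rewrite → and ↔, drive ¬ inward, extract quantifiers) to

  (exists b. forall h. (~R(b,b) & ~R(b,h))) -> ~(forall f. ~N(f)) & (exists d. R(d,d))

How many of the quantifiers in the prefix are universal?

Eliminate → and ↔ using ¬ and ∨.
  ~(exists b. forall h. (~R(b,b) & ~R(b,h))) | ~(forall f. ~N(f)) & (exists d. R(d,d))
Move each ¬ inward, flipping quantifiers it crosses:
  (forall b. exists h. (R(b,b) | R(b,h))) | (exists f. N(f)) & (exists d. R(d,d))
All bound variables are already distinct, so no renaming is needed.
Finally move all quantifiers to the prefix:
  forall b. exists h. exists f. exists d. (R(b,b) | R(b,h) | N(f) & R(d,d))
The prefix is forall b exists h exists f exists d: 1 universal, 3 existential.

1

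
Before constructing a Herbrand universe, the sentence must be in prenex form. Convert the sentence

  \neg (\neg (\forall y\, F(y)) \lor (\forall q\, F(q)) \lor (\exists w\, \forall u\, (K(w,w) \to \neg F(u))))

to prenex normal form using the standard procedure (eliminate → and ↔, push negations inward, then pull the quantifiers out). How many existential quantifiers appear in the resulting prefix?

2

Eliminate → and ↔ using ¬ and ∨.
  \neg (\neg (\forall y\, F(y)) \lor (\forall q\, F(q)) \lor (\exists w\, \forall u\, (\neg K(w,w) \lor \neg F(u))))
Push ¬ through the quantifiers and connectives to reach negation normal form:
  (\forall y\, F(y)) \land (\exists q\, \neg F(q)) \land (\forall w\, \exists u\, (K(w,w) \land F(u)))
All bound variables are already distinct, so no renaming is needed.
Finally move all quantifiers to the prefix:
  \forall y\, \exists q\, \forall w\, \exists u\, (F(y) \land \neg F(q) \land K(w,w) \land F(u))
The prefix is \forall y \exists q \forall w \exists u: 2 universal, 2 existential.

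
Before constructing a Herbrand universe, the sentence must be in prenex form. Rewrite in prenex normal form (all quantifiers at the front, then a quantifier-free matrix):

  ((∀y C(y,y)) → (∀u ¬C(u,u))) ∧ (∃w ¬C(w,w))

∃y ∀u ∃w ((¬C(y,y) ∨ ¬C(u,u)) ∧ ¬C(w,w))

First replace A → B with ¬A ∨ B.
  (¬(∀y C(y,y)) ∨ (∀u ¬C(u,u))) ∧ (∃w ¬C(w,w))
Drive negations inward (¬∀x A ≡ ∃x ¬A, ¬∃x A ≡ ∀x ¬A, De Morgan for ∧/∨):
  ((∃y ¬C(y,y)) ∨ (∀u ¬C(u,u))) ∧ (∃w ¬C(w,w))
Pull the quantifiers to the front (each side's bound variable is not free in the other side):
  ∃y ∀u ∃w ((¬C(y,y) ∨ ¬C(u,u)) ∧ ¬C(w,w))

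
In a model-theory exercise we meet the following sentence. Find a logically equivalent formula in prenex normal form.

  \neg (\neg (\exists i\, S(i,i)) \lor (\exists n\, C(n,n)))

Push ¬ through the quantifiers and connectives to reach negation normal form:
  (\exists i\, S(i,i)) \land (\forall n\, \neg C(n,n))
All bound variables are already distinct, so no renaming is needed.
Extract every quantifier outward, since the variables are now distinct and don't occur free across branches:
  \exists i\, \forall n\, (S(i,i) \land \neg C(n,n))

\exists i\, \forall n\, (S(i,i) \land \neg C(n,n))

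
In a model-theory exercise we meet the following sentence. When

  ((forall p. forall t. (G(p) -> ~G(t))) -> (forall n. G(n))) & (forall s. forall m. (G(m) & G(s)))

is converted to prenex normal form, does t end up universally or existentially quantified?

Rewrite implications/biconditionals: A → B as ¬A ∨ B.
  (~(forall p. forall t. (~G(p) | ~G(t))) | (forall n. G(n))) & (forall s. forall m. (G(m) & G(s)))
Drive negations inward (¬∀x A ≡ ∃x ¬A, ¬∃x A ≡ ∀x ¬A, De Morgan for ∧/∨):
  ((exists p. exists t. (G(p) & G(t))) | (forall n. G(n))) & (forall s. forall m. (G(m) & G(s)))
All bound variables are already distinct, so no renaming is needed.
Extract every quantifier outward, since the variables are now distinct and don't occur free across branches:
  exists p. exists t. forall n. forall s. forall m. ((G(p) & G(t) | G(n)) & G(m) & G(s))
The quantifier forall t sits under an odd number of negations (counting the antecedent side of each →), so it flips to exists t.

existential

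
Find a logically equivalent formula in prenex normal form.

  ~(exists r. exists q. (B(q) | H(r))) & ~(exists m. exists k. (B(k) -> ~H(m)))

Eliminate → and ↔ using ¬ and ∨.
  ~(exists r. exists q. (B(q) | H(r))) & ~(exists m. exists k. (~B(k) | ~H(m)))
Push ¬ through the quantifiers and connectives to reach negation normal form:
  (forall r. forall q. (~B(q) & ~H(r))) & (forall m. forall k. (B(k) & H(m)))
Extract every quantifier outward, since the variables are now distinct and don't occur free across branches:
  forall r. forall q. forall m. forall k. (~B(q) & ~H(r) & B(k) & H(m))

forall r. forall q. forall m. forall k. (~B(q) & ~H(r) & B(k) & H(m))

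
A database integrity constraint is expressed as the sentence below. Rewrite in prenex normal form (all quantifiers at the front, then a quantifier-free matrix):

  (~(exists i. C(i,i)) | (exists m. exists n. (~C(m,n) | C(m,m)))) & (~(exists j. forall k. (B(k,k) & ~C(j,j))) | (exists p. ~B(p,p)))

Push ¬ through the quantifiers and connectives to reach negation normal form:
  ((forall i. ~C(i,i)) | (exists m. exists n. (~C(m,n) | C(m,m)))) & ((forall j. exists k. (~B(k,k) | C(j,j))) | (exists p. ~B(p,p)))
All bound variables are already distinct, so no renaming is needed.
Extract every quantifier outward, since the variables are now distinct and don't occur free across branches:
  forall i. exists m. exists n. forall j. exists k. exists p. ((~C(i,i) | ~C(m,n) | C(m,m)) & (~B(k,k) | C(j,j) | ~B(p,p)))

forall i. exists m. exists n. forall j. exists k. exists p. ((~C(i,i) | ~C(m,n) | C(m,m)) & (~B(k,k) | C(j,j) | ~B(p,p)))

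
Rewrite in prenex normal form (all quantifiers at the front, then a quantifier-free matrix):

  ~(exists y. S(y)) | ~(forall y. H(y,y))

forall y. exists a. (~S(y) | ~H(a,a))

Move each ¬ inward, flipping quantifiers it crosses:
  (forall y. ~S(y)) | (exists y. ~H(y,y))
Give each quantifier a distinct variable: y↦a.
  (forall y. ~S(y)) | (exists a. ~H(a,a))
Extract every quantifier outward, since the variables are now distinct and don't occur free across branches:
  forall y. exists a. (~S(y) | ~H(a,a))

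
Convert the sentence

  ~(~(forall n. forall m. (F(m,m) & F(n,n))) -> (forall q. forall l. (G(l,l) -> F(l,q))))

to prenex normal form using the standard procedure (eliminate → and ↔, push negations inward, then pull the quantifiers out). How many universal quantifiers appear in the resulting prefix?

0

First replace A → B with ¬A ∨ B.
  ~(~~(forall n. forall m. (F(m,m) & F(n,n))) | (forall q. forall l. (~G(l,l) | F(l,q))))
Push ¬ through the quantifiers and connectives to reach negation normal form:
  (exists n. exists m. (~F(m,m) | ~F(n,n))) & (exists q. exists l. (G(l,l) & ~F(l,q)))
All bound variables are already distinct, so no renaming is needed.
Finally move all quantifiers to the prefix:
  exists n. exists m. exists q. exists l. ((~F(m,m) | ~F(n,n)) & G(l,l) & ~F(l,q))
The prefix is exists n exists m exists q exists l: 0 universal, 4 existential.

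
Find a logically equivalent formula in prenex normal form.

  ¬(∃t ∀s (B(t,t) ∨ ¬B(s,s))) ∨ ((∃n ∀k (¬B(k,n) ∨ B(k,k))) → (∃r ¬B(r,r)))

Rewrite implications/biconditionals: A → B as ¬A ∨ B.
  ¬(∃t ∀s (B(t,t) ∨ ¬B(s,s))) ∨ ¬(∃n ∀k (¬B(k,n) ∨ B(k,k))) ∨ (∃r ¬B(r,r))
Drive negations inward (¬∀x A ≡ ∃x ¬A, ¬∃x A ≡ ∀x ¬A, De Morgan for ∧/∨):
  (∀t ∃s (¬B(t,t) ∧ B(s,s))) ∨ (∀n ∃k (B(k,n) ∧ ¬B(k,k))) ∨ (∃r ¬B(r,r))
Pull the quantifiers to the front (each side's bound variable is not free in the other side):
  ∀t ∃s ∀n ∃k ∃r (¬B(t,t) ∧ B(s,s) ∨ B(k,n) ∧ ¬B(k,k) ∨ ¬B(r,r))

∀t ∃s ∀n ∃k ∃r (¬B(t,t) ∧ B(s,s) ∨ B(k,n) ∧ ¬B(k,k) ∨ ¬B(r,r))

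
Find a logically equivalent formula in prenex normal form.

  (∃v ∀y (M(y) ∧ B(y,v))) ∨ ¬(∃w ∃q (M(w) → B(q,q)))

First replace A → B with ¬A ∨ B.
  (∃v ∀y (M(y) ∧ B(y,v))) ∨ ¬(∃w ∃q (¬M(w) ∨ B(q,q)))
Push ¬ through the quantifiers and connectives to reach negation normal form:
  (∃v ∀y (M(y) ∧ B(y,v))) ∨ (∀w ∀q (M(w) ∧ ¬B(q,q)))
Extract every quantifier outward, since the variables are now distinct and don't occur free across branches:
  ∃v ∀y ∀w ∀q (M(y) ∧ B(y,v) ∨ M(w) ∧ ¬B(q,q))

∃v ∀y ∀w ∀q (M(y) ∧ B(y,v) ∨ M(w) ∧ ¬B(q,q))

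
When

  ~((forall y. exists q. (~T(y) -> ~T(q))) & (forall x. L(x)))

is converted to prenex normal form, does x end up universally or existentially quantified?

existential

Eliminate → and ↔ using ¬ and ∨.
  ~((forall y. exists q. (~~T(y) | ~T(q))) & (forall x. L(x)))
Drive negations inward (¬∀x A ≡ ∃x ¬A, ¬∃x A ≡ ∀x ¬A, De Morgan for ∧/∨):
  (exists y. forall q. (~T(y) & T(q))) | (exists x. ~L(x))
Extract every quantifier outward, since the variables are now distinct and don't occur free across branches:
  exists y. forall q. exists x. (~T(y) & T(q) | ~L(x))
The quantifier forall x sits under an odd number of negations (counting the antecedent side of each →), so it flips to exists x.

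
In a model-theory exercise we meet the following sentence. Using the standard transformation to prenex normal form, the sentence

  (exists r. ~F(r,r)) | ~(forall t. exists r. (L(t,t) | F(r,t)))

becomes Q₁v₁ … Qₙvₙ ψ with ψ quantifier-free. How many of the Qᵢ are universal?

1

Move each ¬ inward, flipping quantifiers it crosses:
  (exists r. ~F(r,r)) | (exists t. forall r. (~L(t,t) & ~F(r,t)))
Standardize variables apart so no two quantifiers bind the same name: r↦p.
  (exists r. ~F(r,r)) | (exists t. forall p. (~L(t,t) & ~F(p,t)))
Pull the quantifiers to the front (each side's bound variable is not free in the other side):
  exists r. exists t. forall p. (~F(r,r) | ~L(t,t) & ~F(p,t))
The prefix is exists r exists t forall p: 1 universal, 2 existential.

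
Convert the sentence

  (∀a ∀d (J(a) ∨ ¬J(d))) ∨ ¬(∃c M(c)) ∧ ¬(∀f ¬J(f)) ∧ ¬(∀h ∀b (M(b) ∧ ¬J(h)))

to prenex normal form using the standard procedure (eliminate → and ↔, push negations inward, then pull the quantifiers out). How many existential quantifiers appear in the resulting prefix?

Move each ¬ inward, flipping quantifiers it crosses:
  (∀a ∀d (J(a) ∨ ¬J(d))) ∨ (∀c ¬M(c)) ∧ (∃f J(f)) ∧ (∃h ∃b (¬M(b) ∨ J(h)))
Finally move all quantifiers to the prefix:
  ∀a ∀d ∀c ∃f ∃h ∃b (J(a) ∨ ¬J(d) ∨ ¬M(c) ∧ J(f) ∧ (¬M(b) ∨ J(h)))
The prefix is ∀a ∀d ∀c ∃f ∃h ∃b: 3 universal, 3 existential.

3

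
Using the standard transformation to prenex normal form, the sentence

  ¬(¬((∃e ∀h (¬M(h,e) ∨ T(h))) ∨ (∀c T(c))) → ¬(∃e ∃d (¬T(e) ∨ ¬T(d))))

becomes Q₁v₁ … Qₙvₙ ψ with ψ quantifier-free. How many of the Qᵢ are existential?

4

Eliminate → and ↔ using ¬ and ∨.
  ¬(¬¬((∃e ∀h (¬M(h,e) ∨ T(h))) ∨ (∀c T(c))) ∨ ¬(∃e ∃d (¬T(e) ∨ ¬T(d))))
Move each ¬ inward, flipping quantifiers it crosses:
  (∀e ∃h (M(h,e) ∧ ¬T(h))) ∧ (∃c ¬T(c)) ∧ (∃e ∃d (¬T(e) ∨ ¬T(d)))
Standardize variables apart so no two quantifiers bind the same name: e↦u1.
  (∀e ∃h (M(h,e) ∧ ¬T(h))) ∧ (∃c ¬T(c)) ∧ (∃u1 ∃d (¬T(u1) ∨ ¬T(d)))
Extract every quantifier outward, since the variables are now distinct and don't occur free across branches:
  ∀e ∃h ∃c ∃u1 ∃d (M(h,e) ∧ ¬T(h) ∧ ¬T(c) ∧ (¬T(u1) ∨ ¬T(d)))
The prefix is ∀e ∃h ∃c ∃u1 ∃d: 1 universal, 4 existential.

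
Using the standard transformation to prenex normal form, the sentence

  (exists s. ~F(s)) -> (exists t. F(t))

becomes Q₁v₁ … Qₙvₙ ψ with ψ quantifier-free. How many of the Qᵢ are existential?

1

First replace A → B with ¬A ∨ B.
  ~(exists s. ~F(s)) | (exists t. F(t))
Push ¬ through the quantifiers and connectives to reach negation normal form:
  (forall s. F(s)) | (exists t. F(t))
Finally move all quantifiers to the prefix:
  forall s. exists t. (F(s) | F(t))
The prefix is forall s exists t: 1 universal, 1 existential.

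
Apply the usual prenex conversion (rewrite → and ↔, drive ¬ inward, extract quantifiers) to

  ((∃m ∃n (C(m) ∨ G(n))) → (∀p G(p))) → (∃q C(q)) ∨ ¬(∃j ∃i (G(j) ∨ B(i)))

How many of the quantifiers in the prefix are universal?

2

Rewrite implications/biconditionals: A → B as ¬A ∨ B.
  ¬(¬(∃m ∃n (C(m) ∨ G(n))) ∨ (∀p G(p))) ∨ (∃q C(q)) ∨ ¬(∃j ∃i (G(j) ∨ B(i)))
Push ¬ through the quantifiers and connectives to reach negation normal form:
  (∃m ∃n (C(m) ∨ G(n))) ∧ (∃p ¬G(p)) ∨ (∃q C(q)) ∨ (∀j ∀i (¬G(j) ∧ ¬B(i)))
Finally move all quantifiers to the prefix:
  ∃m ∃n ∃p ∃q ∀j ∀i ((C(m) ∨ G(n)) ∧ ¬G(p) ∨ C(q) ∨ ¬G(j) ∧ ¬B(i))
The prefix is ∃m ∃n ∃p ∃q ∀j ∀i: 2 universal, 4 existential.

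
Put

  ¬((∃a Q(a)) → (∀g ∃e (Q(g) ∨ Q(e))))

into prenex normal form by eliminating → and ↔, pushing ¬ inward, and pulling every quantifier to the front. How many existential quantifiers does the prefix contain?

2

Eliminate → and ↔ using ¬ and ∨.
  ¬(¬(∃a Q(a)) ∨ (∀g ∃e (Q(g) ∨ Q(e))))
Drive negations inward (¬∀x A ≡ ∃x ¬A, ¬∃x A ≡ ∀x ¬A, De Morgan for ∧/∨):
  (∃a Q(a)) ∧ (∃g ∀e (¬Q(g) ∧ ¬Q(e)))
All bound variables are already distinct, so no renaming is needed.
Pull the quantifiers to the front (each side's bound variable is not free in the other side):
  ∃a ∃g ∀e (Q(a) ∧ ¬Q(g) ∧ ¬Q(e))
The prefix is ∃a ∃g ∀e: 1 universal, 2 existential.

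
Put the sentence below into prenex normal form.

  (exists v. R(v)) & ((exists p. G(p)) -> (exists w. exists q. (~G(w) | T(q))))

exists v. forall p. exists w. exists q. (R(v) & (~G(p) | ~G(w) | T(q)))

First replace A → B with ¬A ∨ B.
  (exists v. R(v)) & (~(exists p. G(p)) | (exists w. exists q. (~G(w) | T(q))))
Push ¬ through the quantifiers and connectives to reach negation normal form:
  (exists v. R(v)) & ((forall p. ~G(p)) | (exists w. exists q. (~G(w) | T(q))))
Finally move all quantifiers to the prefix:
  exists v. forall p. exists w. exists q. (R(v) & (~G(p) | ~G(w) | T(q)))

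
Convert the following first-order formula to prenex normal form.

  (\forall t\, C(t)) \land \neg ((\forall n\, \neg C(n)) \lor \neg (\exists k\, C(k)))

\forall t\, \exists n\, \exists k\, (C(t) \land C(n) \land C(k))

Move each ¬ inward, flipping quantifiers it crosses:
  (\forall t\, C(t)) \land (\exists n\, C(n)) \land (\exists k\, C(k))
All bound variables are already distinct, so no renaming is needed.
Pull the quantifiers to the front (each side's bound variable is not free in the other side):
  \forall t\, \exists n\, \exists k\, (C(t) \land C(n) \land C(k))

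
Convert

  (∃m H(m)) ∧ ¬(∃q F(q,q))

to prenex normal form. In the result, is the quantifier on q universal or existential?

universal

Push ¬ through the quantifiers and connectives to reach negation normal form:
  (∃m H(m)) ∧ (∀q ¬F(q,q))
All bound variables are already distinct, so no renaming is needed.
Finally move all quantifiers to the prefix:
  ∃m ∀q (H(m) ∧ ¬F(q,q))
The quantifier ∃q sits under an odd number of negations, so it flips to ∀q.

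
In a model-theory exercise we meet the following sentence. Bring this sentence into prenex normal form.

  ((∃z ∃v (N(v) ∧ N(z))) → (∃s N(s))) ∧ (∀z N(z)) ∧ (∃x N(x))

First replace A → B with ¬A ∨ B.
  (¬(∃z ∃v (N(v) ∧ N(z))) ∨ (∃s N(s))) ∧ (∀z N(z)) ∧ (∃x N(x))
Drive negations inward (¬∀x A ≡ ∃x ¬A, ¬∃x A ≡ ∀x ¬A, De Morgan for ∧/∨):
  ((∀z ∀v (¬N(v) ∨ ¬N(z))) ∨ (∃s N(s))) ∧ (∀z N(z)) ∧ (∃x N(x))
Give each quantifier a distinct variable: z↦r.
  ((∀z ∀v (¬N(v) ∨ ¬N(z))) ∨ (∃s N(s))) ∧ (∀r N(r)) ∧ (∃x N(x))
Finally move all quantifiers to the prefix:
  ∀z ∀v ∃s ∀r ∃x ((¬N(v) ∨ ¬N(z) ∨ N(s)) ∧ N(r) ∧ N(x))

∀z ∀v ∃s ∀r ∃x ((¬N(v) ∨ ¬N(z) ∨ N(s)) ∧ N(r) ∧ N(x))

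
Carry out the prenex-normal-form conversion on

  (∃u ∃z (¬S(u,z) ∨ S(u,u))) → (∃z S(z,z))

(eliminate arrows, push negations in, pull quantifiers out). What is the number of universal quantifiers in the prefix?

Eliminate → and ↔ using ¬ and ∨.
  ¬(∃u ∃z (¬S(u,z) ∨ S(u,u))) ∨ (∃z S(z,z))
Move each ¬ inward, flipping quantifiers it crosses:
  (∀u ∀z (S(u,z) ∧ ¬S(u,u))) ∨ (∃z S(z,z))
Standardize variables apart so no two quantifiers bind the same name: z↦s.
  (∀u ∀z (S(u,z) ∧ ¬S(u,u))) ∨ (∃s S(s,s))
Pull the quantifiers to the front (each side's bound variable is not free in the other side):
  ∀u ∀z ∃s (S(u,z) ∧ ¬S(u,u) ∨ S(s,s))
The prefix is ∀u ∀z ∃s: 2 universal, 1 existential.

2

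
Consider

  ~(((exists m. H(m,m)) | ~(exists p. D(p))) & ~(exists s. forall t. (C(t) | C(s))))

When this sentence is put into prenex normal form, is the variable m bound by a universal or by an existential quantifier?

universal

Drive negations inward (¬∀x A ≡ ∃x ¬A, ¬∃x A ≡ ∀x ¬A, De Morgan for ∧/∨):
  (forall m. ~H(m,m)) & (exists p. D(p)) | (exists s. forall t. (C(t) | C(s)))
Finally move all quantifiers to the prefix:
  forall m. exists p. exists s. forall t. (~H(m,m) & D(p) | C(t) | C(s))
The quantifier exists m sits under an odd number of negations, so it flips to forall m.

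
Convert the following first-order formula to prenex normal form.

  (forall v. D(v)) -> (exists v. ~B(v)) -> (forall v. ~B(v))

exists v. forall x1. forall y1. (~D(v) | B(x1) | ~B(y1))

Rewrite implications/biconditionals: A → B as ¬A ∨ B.
  ~(forall v. D(v)) | ~(exists v. ~B(v)) | (forall v. ~B(v))
Drive negations inward (¬∀x A ≡ ∃x ¬A, ¬∃x A ≡ ∀x ¬A, De Morgan for ∧/∨):
  (exists v. ~D(v)) | (forall v. B(v)) | (forall v. ~B(v))
Give each quantifier a distinct variable: v↦x1, v↦y1.
  (exists v. ~D(v)) | (forall x1. B(x1)) | (forall y1. ~B(y1))
Pull the quantifiers to the front (each side's bound variable is not free in the other side):
  exists v. forall x1. forall y1. (~D(v) | B(x1) | ~B(y1))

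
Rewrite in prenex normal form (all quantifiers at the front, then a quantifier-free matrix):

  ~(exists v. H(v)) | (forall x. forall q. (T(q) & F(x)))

Drive negations inward (¬∀x A ≡ ∃x ¬A, ¬∃x A ≡ ∀x ¬A, De Morgan for ∧/∨):
  (forall v. ~H(v)) | (forall x. forall q. (T(q) & F(x)))
All bound variables are already distinct, so no renaming is needed.
Extract every quantifier outward, since the variables are now distinct and don't occur free across branches:
  forall v. forall x. forall q. (~H(v) | T(q) & F(x))

forall v. forall x. forall q. (~H(v) | T(q) & F(x))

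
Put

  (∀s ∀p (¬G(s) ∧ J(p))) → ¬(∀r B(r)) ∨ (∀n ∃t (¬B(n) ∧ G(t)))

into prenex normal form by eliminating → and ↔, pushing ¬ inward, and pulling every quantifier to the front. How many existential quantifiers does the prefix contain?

Eliminate → and ↔ using ¬ and ∨.
  ¬(∀s ∀p (¬G(s) ∧ J(p))) ∨ ¬(∀r B(r)) ∨ (∀n ∃t (¬B(n) ∧ G(t)))
Move each ¬ inward, flipping quantifiers it crosses:
  (∃s ∃p (G(s) ∨ ¬J(p))) ∨ (∃r ¬B(r)) ∨ (∀n ∃t (¬B(n) ∧ G(t)))
Extract every quantifier outward, since the variables are now distinct and don't occur free across branches:
  ∃s ∃p ∃r ∀n ∃t (G(s) ∨ ¬J(p) ∨ ¬B(r) ∨ ¬B(n) ∧ G(t))
The prefix is ∃s ∃p ∃r ∀n ∃t: 1 universal, 4 existential.

4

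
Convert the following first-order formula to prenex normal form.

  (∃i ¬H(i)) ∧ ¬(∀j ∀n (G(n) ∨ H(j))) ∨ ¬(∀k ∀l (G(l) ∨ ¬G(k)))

Move each ¬ inward, flipping quantifiers it crosses:
  (∃i ¬H(i)) ∧ (∃j ∃n (¬G(n) ∧ ¬H(j))) ∨ (∃k ∃l (¬G(l) ∧ G(k)))
All bound variables are already distinct, so no renaming is needed.
Pull the quantifiers to the front (each side's bound variable is not free in the other side):
  ∃i ∃j ∃n ∃k ∃l (¬H(i) ∧ ¬G(n) ∧ ¬H(j) ∨ ¬G(l) ∧ G(k))

∃i ∃j ∃n ∃k ∃l (¬H(i) ∧ ¬G(n) ∧ ¬H(j) ∨ ¬G(l) ∧ G(k))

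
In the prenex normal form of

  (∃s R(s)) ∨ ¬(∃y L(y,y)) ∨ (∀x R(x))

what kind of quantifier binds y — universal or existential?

Push ¬ through the quantifiers and connectives to reach negation normal form:
  (∃s R(s)) ∨ (∀y ¬L(y,y)) ∨ (∀x R(x))
All bound variables are already distinct, so no renaming is needed.
Extract every quantifier outward, since the variables are now distinct and don't occur free across branches:
  ∃s ∀y ∀x (R(s) ∨ ¬L(y,y) ∨ R(x))
The quantifier ∃y sits under an odd number of negations, so it flips to ∀y.

universal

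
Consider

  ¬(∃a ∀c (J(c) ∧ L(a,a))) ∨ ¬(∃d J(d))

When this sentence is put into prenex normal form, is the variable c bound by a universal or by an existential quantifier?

Push ¬ through the quantifiers and connectives to reach negation normal form:
  (∀a ∃c (¬J(c) ∨ ¬L(a,a))) ∨ (∀d ¬J(d))
Extract every quantifier outward, since the variables are now distinct and don't occur free across branches:
  ∀a ∃c ∀d (¬J(c) ∨ ¬L(a,a) ∨ ¬J(d))
The quantifier ∀c sits under an odd number of negations, so it flips to ∃c.

existential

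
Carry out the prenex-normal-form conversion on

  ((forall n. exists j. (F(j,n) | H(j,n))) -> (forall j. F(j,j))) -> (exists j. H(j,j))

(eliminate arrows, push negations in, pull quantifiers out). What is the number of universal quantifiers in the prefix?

1

First replace A → B with ¬A ∨ B.
  ~(~(forall n. exists j. (F(j,n) | H(j,n))) | (forall j. F(j,j))) | (exists j. H(j,j))
Push ¬ through the quantifiers and connectives to reach negation normal form:
  (forall n. exists j. (F(j,n) | H(j,n))) & (exists j. ~F(j,j)) | (exists j. H(j,j))
Rename bound variables to avoid capture: j↦p, j↦y1.
  (forall n. exists j. (F(j,n) | H(j,n))) & (exists p. ~F(p,p)) | (exists y1. H(y1,y1))
Finally move all quantifiers to the prefix:
  forall n. exists j. exists p. exists y1. ((F(j,n) | H(j,n)) & ~F(p,p) | H(y1,y1))
The prefix is forall n exists j exists p exists y1: 1 universal, 3 existential.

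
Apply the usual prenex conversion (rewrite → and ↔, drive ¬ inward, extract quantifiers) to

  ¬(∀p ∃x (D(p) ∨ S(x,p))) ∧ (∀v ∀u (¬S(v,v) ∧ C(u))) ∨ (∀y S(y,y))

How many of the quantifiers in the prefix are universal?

4

Move each ¬ inward, flipping quantifiers it crosses:
  (∃p ∀x (¬D(p) ∧ ¬S(x,p))) ∧ (∀v ∀u (¬S(v,v) ∧ C(u))) ∨ (∀y S(y,y))
All bound variables are already distinct, so no renaming is needed.
Finally move all quantifiers to the prefix:
  ∃p ∀x ∀v ∀u ∀y (¬D(p) ∧ ¬S(x,p) ∧ ¬S(v,v) ∧ C(u) ∨ S(y,y))
The prefix is ∃p ∀x ∀v ∀u ∀y: 4 universal, 1 existential.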